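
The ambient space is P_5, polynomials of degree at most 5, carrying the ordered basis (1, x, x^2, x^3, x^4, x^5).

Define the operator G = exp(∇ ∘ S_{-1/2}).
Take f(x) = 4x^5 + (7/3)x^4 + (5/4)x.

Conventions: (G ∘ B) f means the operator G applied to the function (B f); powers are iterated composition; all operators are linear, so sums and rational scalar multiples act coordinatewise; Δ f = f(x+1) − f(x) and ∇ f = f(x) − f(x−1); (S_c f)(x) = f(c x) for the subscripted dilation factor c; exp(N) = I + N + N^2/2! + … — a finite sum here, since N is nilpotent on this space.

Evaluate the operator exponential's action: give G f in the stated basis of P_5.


order-1 term: -(5/8)x^4 + (11/6)x^3 - (17/8)x^2 + (29/24)x - 43/48
order-2 term: -(5/64)x^3 - (29/128)x^2 - (17/64)x - 101/768
order-3 term: (5/512)x^2 - (73/1536)x + 17/256
order-4 term: (5/4096)x + 131/24576
order-5 term: -1/8192
the series for exp(∇ ∘ S_{-1/2}) f terminates at order 5
exp(∇ ∘ S_{-1/2}) f = 4x^5 + (41/24)x^4 + (337/192)x^3 - (1199/512)x^2 + (26375/12288)x - 367/384

g(x) = 4x^5 + (41/24)x^4 + (337/192)x^3 - (1199/512)x^2 + (26375/12288)x - 367/384


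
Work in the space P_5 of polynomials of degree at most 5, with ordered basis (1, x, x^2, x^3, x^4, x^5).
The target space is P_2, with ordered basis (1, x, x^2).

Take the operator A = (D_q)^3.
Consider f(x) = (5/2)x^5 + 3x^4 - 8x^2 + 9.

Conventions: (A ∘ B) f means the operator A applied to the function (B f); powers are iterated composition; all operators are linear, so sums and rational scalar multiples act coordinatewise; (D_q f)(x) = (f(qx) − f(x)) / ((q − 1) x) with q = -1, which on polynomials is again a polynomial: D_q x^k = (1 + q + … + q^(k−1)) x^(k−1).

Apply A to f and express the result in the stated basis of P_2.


D_q f = (5/2)x^4
D_q D_q f = 0
D_q D_q D_q f = 0

the image equals g(x) = 0


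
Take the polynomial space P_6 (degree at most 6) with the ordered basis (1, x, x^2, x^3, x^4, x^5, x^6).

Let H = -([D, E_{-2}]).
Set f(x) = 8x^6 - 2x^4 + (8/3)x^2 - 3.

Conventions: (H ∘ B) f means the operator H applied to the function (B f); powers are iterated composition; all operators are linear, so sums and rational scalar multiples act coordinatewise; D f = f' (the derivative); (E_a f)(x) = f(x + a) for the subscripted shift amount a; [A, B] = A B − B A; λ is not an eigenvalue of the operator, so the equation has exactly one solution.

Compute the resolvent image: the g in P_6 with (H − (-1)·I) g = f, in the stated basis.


write g with unknown coordinates in the stated basis and equate coefficients in (H − (-1)·I) g = f
solving from the highest basis element down gives g = 8x^6 - 2x^4 + (8/3)x^2 - 3
check: H g = 0
so H g − (-1)·g = 8x^6 - 2x^4 + (8/3)x^2 - 3 = f ✓

the result is g(x) = 8x^6 - 2x^4 + (8/3)x^2 - 3


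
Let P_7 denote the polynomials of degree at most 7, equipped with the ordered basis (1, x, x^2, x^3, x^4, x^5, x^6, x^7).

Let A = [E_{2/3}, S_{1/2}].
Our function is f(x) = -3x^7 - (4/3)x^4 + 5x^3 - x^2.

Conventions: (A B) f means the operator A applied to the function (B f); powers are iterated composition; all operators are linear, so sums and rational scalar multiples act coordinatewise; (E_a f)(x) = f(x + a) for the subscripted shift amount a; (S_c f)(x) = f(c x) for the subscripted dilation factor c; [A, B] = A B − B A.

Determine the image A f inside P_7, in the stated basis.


S_{1/2} f = -(3/128)x^7 - (1/12)x^4 + (5/8)x^3 - (1/4)x^2
E_{2/3} S_{1/2} f = -(3/128)x^7 - (7/64)x^6 - (7/32)x^5 - (47/144)x^4 + (13/54)x^3 + (77/108)x^2 + (94/243)x + 41/729
E_{2/3} f = -3x^7 - 14x^6 - 28x^5 - (292/9)x^4 - (521/27)x^3 - (77/27)x^2 + (464/243)x + 436/729
S_{1/2} E_{2/3} f = -(3/128)x^7 - (7/32)x^6 - (7/8)x^5 - (73/36)x^4 - (521/216)x^3 - (77/108)x^2 + (232/243)x + 436/729
[E_{2/3}, S_{1/2}] f = (7/64)x^6 + (21/32)x^5 + (245/144)x^4 + (191/72)x^3 + (77/54)x^2 - (46/81)x - 395/729

the image equals g(x) = (7/64)x^6 + (21/32)x^5 + (245/144)x^4 + (191/72)x^3 + (77/54)x^2 - (46/81)x - 395/729


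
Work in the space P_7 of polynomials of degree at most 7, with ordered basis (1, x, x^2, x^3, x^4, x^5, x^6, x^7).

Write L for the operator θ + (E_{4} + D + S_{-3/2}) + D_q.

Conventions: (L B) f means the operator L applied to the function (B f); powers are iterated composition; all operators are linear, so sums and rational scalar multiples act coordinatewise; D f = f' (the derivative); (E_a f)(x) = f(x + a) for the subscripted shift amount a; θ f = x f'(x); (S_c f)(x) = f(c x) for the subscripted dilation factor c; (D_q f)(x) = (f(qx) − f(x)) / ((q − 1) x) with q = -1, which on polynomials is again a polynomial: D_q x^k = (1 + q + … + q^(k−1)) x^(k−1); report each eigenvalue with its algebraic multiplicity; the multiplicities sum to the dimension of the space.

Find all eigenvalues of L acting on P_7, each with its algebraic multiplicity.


image of 1: 2
image of x: (1/2)x + 6
image of x^2: (21/4)x^2 + 10x + 16
image of x^3: (5/8)x^3 + 16x^2 + 48x + 64
image of x^4: (161/16)x^4 + 20x^3 + 96x^2 + 256x + 256
image of x^5: -(51/32)x^5 + 26x^4 + 160x^3 + 640x^2 + 1280x + 1024
image of x^6: (1177/64)x^6 + 30x^5 + 240x^4 + 1280x^3 + 3840x^2 + 6144x + 4096
image of x^7: -(1163/128)x^7 + 36x^6 + 336x^5 + 2240x^4 + 8960x^3 + 21504x^2 + 28672x + 16384
the matrix is upper triangular; its diagonal is (2, 1/2, 21/4, 5/8, 161/16, -51/32, 1177/64, -1163/128)
for a triangular matrix the eigenvalues are the diagonal entries, with algebraic multiplicity their repetition count

λ = -1163/128 (multiplicity 1), λ = -51/32 (multiplicity 1), λ = 1/2 (multiplicity 1), λ = 5/8 (multiplicity 1), λ = 2 (multiplicity 1), λ = 21/4 (multiplicity 1), λ = 161/16 (multiplicity 1), λ = 1177/64 (multiplicity 1)


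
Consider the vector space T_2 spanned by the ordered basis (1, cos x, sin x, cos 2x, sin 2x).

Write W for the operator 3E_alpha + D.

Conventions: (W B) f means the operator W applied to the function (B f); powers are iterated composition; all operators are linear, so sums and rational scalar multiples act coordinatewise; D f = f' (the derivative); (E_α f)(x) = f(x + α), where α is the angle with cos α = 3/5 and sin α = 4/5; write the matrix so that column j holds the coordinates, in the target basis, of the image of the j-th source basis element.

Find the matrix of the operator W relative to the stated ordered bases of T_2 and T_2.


image of 1: 3
image of cos x: (9/5)cos x - (17/5)sin x
image of sin x: (17/5)cos x + (9/5)sin x
image of cos 2x: -(21/25)cos 2x - (122/25)sin 2x
image of sin 2x: (122/25)cos 2x - (21/25)sin 2x
each image's coordinates form column j of the matrix

the matrix is [[3, 0, 0, 0, 0]; [0, 9/5, 17/5, 0, 0]; [0, -17/5, 9/5, 0, 0]; [0, 0, 0, -21/25, 122/25]; [0, 0, 0, -122/25, -21/25]] (rows listed top to bottom)


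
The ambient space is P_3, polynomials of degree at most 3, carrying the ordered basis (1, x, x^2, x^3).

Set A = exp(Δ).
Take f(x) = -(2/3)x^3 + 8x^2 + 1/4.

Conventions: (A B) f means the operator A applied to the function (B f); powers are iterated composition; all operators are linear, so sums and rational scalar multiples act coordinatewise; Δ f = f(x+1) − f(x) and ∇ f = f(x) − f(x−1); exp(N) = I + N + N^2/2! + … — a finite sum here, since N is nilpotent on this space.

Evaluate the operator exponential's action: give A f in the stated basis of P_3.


order-1 term: -2x^2 + 14x + 22/3
order-2 term: -2x + 6
order-3 term: -2/3
the series for exp(Δ) f terminates at order 3
exp(Δ) f = -(2/3)x^3 + 6x^2 + 12x + 155/12

g(x) = -(2/3)x^3 + 6x^2 + 12x + 155/12


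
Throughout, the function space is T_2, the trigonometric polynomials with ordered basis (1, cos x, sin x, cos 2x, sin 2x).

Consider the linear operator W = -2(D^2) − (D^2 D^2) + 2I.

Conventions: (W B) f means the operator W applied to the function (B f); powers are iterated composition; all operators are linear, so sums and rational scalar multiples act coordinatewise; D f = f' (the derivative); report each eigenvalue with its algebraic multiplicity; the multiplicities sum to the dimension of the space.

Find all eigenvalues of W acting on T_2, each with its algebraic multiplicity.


image of 1: 2
image of cos x: 3cos x
image of sin x: 3sin x
image of cos 2x: -6cos 2x
image of sin 2x: -6sin 2x
the matrix is diagonal; its diagonal is (2, 3, 3, -6, -6)
for a triangular matrix the eigenvalues are the diagonal entries, with algebraic multiplicity their repetition count

λ = -6 (multiplicity 2), λ = 2 (multiplicity 1), λ = 3 (multiplicity 2)


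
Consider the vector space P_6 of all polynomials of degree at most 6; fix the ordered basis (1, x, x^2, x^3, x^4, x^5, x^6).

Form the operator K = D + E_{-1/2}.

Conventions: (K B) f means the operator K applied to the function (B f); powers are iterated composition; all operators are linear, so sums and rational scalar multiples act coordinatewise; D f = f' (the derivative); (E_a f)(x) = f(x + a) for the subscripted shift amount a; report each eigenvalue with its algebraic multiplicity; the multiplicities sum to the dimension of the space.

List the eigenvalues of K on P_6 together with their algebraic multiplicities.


λ = 1 (multiplicity 7)

image of 1: 1
image of x: x + 1/2
image of x^2: x^2 + x + 1/4
image of x^3: x^3 + (3/2)x^2 + (3/4)x - 1/8
image of x^4: x^4 + 2x^3 + (3/2)x^2 - (1/2)x + 1/16
image of x^5: x^5 + (5/2)x^4 + (5/2)x^3 - (5/4)x^2 + (5/16)x - 1/32
image of x^6: x^6 + 3x^5 + (15/4)x^4 - (5/2)x^3 + (15/16)x^2 - (3/16)x + 1/64
the matrix is upper triangular; its diagonal is (1, 1, 1, 1, 1, 1, 1)
for a triangular matrix the eigenvalues are the diagonal entries, with algebraic multiplicity their repetition count


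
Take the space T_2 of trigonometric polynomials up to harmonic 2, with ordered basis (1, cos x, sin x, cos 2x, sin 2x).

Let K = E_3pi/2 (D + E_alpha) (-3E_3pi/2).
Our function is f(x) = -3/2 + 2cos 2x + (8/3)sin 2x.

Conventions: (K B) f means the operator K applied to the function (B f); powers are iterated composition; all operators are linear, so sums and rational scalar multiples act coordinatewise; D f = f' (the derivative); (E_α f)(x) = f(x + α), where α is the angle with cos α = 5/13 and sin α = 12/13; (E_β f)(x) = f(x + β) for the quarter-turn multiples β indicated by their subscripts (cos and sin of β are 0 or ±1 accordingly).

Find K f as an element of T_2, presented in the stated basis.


the result is g(x) = 9/2 - (2950/169)cos 2x + (3700/169)sin 2x

E_3pi/2 f = -3/2 - 2cos 2x - (8/3)sin 2x
(-3E_3pi/2) f = 9/2 + 6cos 2x + 8sin 2x
D (-3E_3pi/2) f = 16cos 2x - 12sin 2x
E_alpha (-3E_3pi/2) f = 9/2 + (246/169)cos 2x - (1672/169)sin 2x
(D + E_alpha) (-3E_3pi/2) f = 9/2 + (2950/169)cos 2x - (3700/169)sin 2x
E_3pi/2 (D + E_alpha) (-3E_3pi/2) f = 9/2 - (2950/169)cos 2x + (3700/169)sin 2x


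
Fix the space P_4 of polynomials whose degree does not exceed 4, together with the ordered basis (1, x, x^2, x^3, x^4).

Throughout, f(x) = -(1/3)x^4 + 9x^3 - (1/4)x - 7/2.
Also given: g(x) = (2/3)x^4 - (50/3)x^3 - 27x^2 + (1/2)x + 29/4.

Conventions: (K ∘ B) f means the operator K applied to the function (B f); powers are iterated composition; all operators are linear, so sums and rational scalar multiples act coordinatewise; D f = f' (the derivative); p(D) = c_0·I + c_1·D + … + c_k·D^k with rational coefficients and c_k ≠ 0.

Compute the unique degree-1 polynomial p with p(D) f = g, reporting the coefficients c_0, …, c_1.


D^0 f = -(1/3)x^4 + 9x^3 - (1/4)x - 7/2
D^1 f = -(4/3)x^3 + 27x^2 - 1/4
matching coefficients of g against c_0 f + c_1 Df + … from the top degree down determines the c_i
solution: c_0 = -2, c_1 = -1

p(D) = -2·I − D, i.e. c_0 = -2, c_1 = -1


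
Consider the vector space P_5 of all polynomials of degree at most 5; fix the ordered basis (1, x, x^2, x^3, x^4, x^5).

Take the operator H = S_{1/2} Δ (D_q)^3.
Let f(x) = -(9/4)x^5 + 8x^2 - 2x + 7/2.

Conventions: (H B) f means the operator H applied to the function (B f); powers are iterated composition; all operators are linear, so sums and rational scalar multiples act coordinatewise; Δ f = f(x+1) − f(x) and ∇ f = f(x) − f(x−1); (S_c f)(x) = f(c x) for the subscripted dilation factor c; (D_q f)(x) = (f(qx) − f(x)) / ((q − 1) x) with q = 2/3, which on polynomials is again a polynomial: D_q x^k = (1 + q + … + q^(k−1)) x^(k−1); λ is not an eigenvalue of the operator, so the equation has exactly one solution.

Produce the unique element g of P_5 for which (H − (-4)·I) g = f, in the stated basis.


g(x) = -(9/16)x^5 + 2x^2 + (190601/139968)x + 383057/139968

write g with unknown coordinates in the stated basis and equate coefficients in (H − (-4)·I) g = f
solving from the highest basis element down gives g = -(9/16)x^5 + 2x^2 + (190601/139968)x + 383057/139968
check: H g = -(260585/34992)x - 260585/34992
so H g − (-4)·g = -(9/4)x^5 + 8x^2 - 2x + 7/2 = f ✓


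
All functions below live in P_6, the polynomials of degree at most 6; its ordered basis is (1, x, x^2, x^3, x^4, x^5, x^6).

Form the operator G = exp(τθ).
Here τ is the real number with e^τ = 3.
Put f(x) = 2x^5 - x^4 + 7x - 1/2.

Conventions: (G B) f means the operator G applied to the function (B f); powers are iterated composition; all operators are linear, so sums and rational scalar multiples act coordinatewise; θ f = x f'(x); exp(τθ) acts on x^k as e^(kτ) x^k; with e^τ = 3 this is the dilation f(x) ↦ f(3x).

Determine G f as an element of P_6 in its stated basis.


exp(τθ) x^k = e^(kτ) x^k; with e^τ = 3 this sends x^k to 3^k x^k
x ↦ 3 x
x^4 ↦ 81 x^4
x^5 ↦ 243 x^5
applying this coordinatewise to f: exp(τθ) f = 486x^5 - 81x^4 + 21x - 1/2

the result is g(x) = 486x^5 - 81x^4 + 21x - 1/2


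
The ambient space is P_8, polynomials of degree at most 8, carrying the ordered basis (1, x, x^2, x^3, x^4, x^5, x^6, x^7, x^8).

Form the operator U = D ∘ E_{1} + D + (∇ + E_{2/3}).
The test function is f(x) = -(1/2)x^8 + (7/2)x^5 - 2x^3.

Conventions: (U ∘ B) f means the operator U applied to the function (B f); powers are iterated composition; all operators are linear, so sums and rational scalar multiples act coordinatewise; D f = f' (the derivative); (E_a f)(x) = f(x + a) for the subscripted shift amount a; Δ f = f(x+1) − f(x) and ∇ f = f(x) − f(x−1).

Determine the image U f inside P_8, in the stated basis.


the result is g(x) = -(1/2)x^8 - (44/3)x^7 - (182/9)x^6 - (6307/54)x^5 - (7735/162)x^4 - (29921/243)x^3 + (41656/729)x^2 + (65855/4374)x + 122675/13122

E_{1} f = -(1/2)x^8 - 4x^7 - 14x^6 - (49/2)x^5 - (35/2)x^4 + 5x^3 + 15x^2 + (15/2)x + 1
D E_{1} f = -4x^7 - 28x^6 - 84x^5 - (245/2)x^4 - 70x^3 + 15x^2 + 30x + 15/2
D f = -4x^7 + (35/2)x^4 - 6x^2
∇ f = -4x^7 + 14x^6 - 28x^5 + (105/2)x^4 - 63x^3 + 43x^2 - (31/2)x + 2
E_{2/3} f = -(1/2)x^8 - (8/3)x^7 - (56/9)x^6 - (259/54)x^5 + (385/81)x^4 + (2398/243)x^3 + (3748/729)x^2 + (1216/2187)x - 992/6561
(∇ + E_{2/3}) f = -(1/2)x^8 - (20/3)x^7 + (70/9)x^6 - (1771/54)x^5 + (9275/162)x^4 - (12911/243)x^3 + (35095/729)x^2 - (65365/4374)x + 12130/6561
(D ∘ E_{1} + D + (∇ + E_{2/3})) f = -(1/2)x^8 - (44/3)x^7 - (182/9)x^6 - (6307/54)x^5 - (7735/162)x^4 - (29921/243)x^3 + (41656/729)x^2 + (65855/4374)x + 122675/13122


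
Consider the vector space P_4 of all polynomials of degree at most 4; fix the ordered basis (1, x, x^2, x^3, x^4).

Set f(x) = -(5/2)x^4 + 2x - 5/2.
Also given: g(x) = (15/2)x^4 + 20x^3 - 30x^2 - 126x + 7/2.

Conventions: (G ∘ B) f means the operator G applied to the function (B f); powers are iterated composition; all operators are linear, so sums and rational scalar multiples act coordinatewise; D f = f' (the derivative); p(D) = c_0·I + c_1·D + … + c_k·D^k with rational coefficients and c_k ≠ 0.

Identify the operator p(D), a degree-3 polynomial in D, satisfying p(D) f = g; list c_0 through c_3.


D^0 f = -(5/2)x^4 + 2x - 5/2
D^1 f = -10x^3 + 2
D^2 f = -30x^2
D^3 f = -60x
matching coefficients of g against c_0 f + c_1 Df + … from the top degree down determines the c_i
solution: c_0 = -3, c_1 = -2, c_2 = 1, c_3 = 2

p(D) = -3·I − 2·D + D^2 + 2·D^3, i.e. c_0 = -3, c_1 = -2, c_2 = 1, c_3 = 2


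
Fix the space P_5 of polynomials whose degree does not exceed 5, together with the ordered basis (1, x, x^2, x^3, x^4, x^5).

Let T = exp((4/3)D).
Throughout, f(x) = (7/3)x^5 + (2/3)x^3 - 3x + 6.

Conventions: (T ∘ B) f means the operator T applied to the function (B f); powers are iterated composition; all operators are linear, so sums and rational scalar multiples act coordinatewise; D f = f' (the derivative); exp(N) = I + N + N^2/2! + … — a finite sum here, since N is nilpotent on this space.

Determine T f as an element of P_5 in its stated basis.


order-1 term: (140/9)x^4 + (8/3)x^2 - 4
order-2 term: (1120/27)x^3 + (32/9)x
order-3 term: (4480/81)x^2 + 128/81
order-4 term: (8960/243)x
order-5 term: 7168/729
the series for exp((4/3)D) f terminates at order 5
exp((4/3)D) f = (7/3)x^5 + (140/9)x^4 + (1138/27)x^3 + (4696/81)x^2 + (9095/243)x + 9778/729

the image equals g(x) = (7/3)x^5 + (140/9)x^4 + (1138/27)x^3 + (4696/81)x^2 + (9095/243)x + 9778/729


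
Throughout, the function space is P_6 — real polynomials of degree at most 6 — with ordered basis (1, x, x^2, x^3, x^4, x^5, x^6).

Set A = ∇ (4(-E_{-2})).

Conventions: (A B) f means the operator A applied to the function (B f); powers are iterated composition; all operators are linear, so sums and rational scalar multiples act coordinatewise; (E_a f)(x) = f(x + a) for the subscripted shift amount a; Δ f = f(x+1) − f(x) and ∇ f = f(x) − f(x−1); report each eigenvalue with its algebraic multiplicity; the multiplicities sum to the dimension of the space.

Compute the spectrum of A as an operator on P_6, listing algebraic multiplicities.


image of 1: 0
image of x: -4
image of x^2: -8x + 20
image of x^3: -12x^2 + 60x - 76
image of x^4: -16x^3 + 120x^2 - 304x + 260
image of x^5: -20x^4 + 200x^3 - 760x^2 + 1300x - 844
image of x^6: -24x^5 + 300x^4 - 1520x^3 + 3900x^2 - 5064x + 2660
the matrix is upper triangular; its diagonal is (0, 0, 0, 0, 0, 0, 0)
for a triangular matrix the eigenvalues are the diagonal entries, with algebraic multiplicity their repetition count

λ = 0 (multiplicity 7)


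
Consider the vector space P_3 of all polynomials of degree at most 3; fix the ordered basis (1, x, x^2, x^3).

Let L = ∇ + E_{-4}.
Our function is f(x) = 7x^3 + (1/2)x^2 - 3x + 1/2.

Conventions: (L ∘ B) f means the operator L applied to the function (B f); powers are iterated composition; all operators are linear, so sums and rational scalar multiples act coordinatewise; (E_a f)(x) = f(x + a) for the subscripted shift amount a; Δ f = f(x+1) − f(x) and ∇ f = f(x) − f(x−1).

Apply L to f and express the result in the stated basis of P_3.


∇ f = 21x^2 - 20x + 7/2
E_{-4} f = 7x^3 - (167/2)x^2 + 329x - 855/2
(∇ + E_{-4}) f = 7x^3 - (125/2)x^2 + 309x - 424

the image equals g(x) = 7x^3 - (125/2)x^2 + 309x - 424


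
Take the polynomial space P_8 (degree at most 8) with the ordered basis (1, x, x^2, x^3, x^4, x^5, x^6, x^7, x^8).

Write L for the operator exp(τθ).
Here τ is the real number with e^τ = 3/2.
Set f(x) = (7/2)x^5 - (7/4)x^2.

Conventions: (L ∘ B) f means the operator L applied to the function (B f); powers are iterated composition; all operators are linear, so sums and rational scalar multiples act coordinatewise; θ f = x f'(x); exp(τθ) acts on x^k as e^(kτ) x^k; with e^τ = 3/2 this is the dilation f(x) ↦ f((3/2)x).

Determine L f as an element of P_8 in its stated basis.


exp(τθ) x^k = e^(kτ) x^k; with e^τ = 3/2 this sends x^k to (3/2)^k x^k
x^2 ↦ 9/4 x^2
x^5 ↦ 243/32 x^5
applying this coordinatewise to f: exp(τθ) f = (1701/64)x^5 - (63/16)x^2

the image equals g(x) = (1701/64)x^5 - (63/16)x^2


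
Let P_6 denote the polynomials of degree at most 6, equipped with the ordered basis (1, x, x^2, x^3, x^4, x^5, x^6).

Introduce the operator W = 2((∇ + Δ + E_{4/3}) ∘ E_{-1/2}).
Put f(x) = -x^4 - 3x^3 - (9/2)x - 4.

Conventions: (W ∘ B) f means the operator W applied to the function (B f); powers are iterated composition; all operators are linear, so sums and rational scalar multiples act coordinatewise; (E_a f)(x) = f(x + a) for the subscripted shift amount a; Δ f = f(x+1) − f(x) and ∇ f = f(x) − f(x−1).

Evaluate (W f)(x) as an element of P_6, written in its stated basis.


the result is g(x) = -2x^4 - (86/3)x^3 - (106/3)x^2 - (979/54)x - 31711/648

E_{-1/2} f = -x^4 - x^3 + 3x^2 - (25/4)x - 23/16
∇ E_{-1/2} f = -4x^3 + 3x^2 + 5x - 37/4
Δ E_{-1/2} f = -4x^3 - 9x^2 - x - 21/4
E_{4/3} E_{-1/2} f = -x^4 - (19/3)x^3 - (35/3)x^2 - (1411/108)x - 12919/1296
(∇ + Δ + E_{4/3}) E_{-1/2} f = -x^4 - (43/3)x^3 - (53/3)x^2 - (979/108)x - 31711/1296
(2((∇ + Δ + E_{4/3}) ∘ E_{-1/2})) f = -2x^4 - (86/3)x^3 - (106/3)x^2 - (979/54)x - 31711/648


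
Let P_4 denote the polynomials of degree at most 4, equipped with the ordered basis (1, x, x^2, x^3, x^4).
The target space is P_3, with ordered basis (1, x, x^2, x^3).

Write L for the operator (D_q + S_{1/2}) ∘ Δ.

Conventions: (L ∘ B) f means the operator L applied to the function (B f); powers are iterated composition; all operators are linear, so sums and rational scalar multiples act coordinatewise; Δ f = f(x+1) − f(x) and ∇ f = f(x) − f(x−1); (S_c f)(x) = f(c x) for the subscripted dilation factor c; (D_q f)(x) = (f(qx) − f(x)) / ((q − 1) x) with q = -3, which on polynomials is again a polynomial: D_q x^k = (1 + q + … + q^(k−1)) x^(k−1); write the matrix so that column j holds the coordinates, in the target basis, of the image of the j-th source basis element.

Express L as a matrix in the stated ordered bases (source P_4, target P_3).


the matrix is [[0, 1, 3, 4, 5]; [0, 0, 1, -9/2, -10]; [0, 0, 0, 3/4, 59/2]; [0, 0, 0, 0, 1/2]] (rows listed top to bottom)

image of 1: 0
image of x: 1
image of x^2: x + 3
image of x^3: (3/4)x^2 - (9/2)x + 4
image of x^4: (1/2)x^3 + (59/2)x^2 - 10x + 5
each image's coordinates form column j of the matrix


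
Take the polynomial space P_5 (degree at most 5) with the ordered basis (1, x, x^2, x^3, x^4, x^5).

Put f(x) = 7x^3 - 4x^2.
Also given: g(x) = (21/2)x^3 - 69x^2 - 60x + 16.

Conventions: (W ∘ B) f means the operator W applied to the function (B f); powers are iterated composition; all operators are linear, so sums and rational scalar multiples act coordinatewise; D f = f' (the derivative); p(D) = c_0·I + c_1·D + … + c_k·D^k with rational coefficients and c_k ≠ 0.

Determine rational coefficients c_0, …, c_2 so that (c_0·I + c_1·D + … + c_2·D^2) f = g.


p(D) = (3/2)·I − 3·D − 2·D^2, i.e. c_0 = 3/2, c_1 = -3, c_2 = -2

D^0 f = 7x^3 - 4x^2
D^1 f = 21x^2 - 8x
D^2 f = 42x - 8
matching coefficients of g against c_0 f + c_1 Df + … from the top degree down determines the c_i
solution: c_0 = 3/2, c_1 = -3, c_2 = -2


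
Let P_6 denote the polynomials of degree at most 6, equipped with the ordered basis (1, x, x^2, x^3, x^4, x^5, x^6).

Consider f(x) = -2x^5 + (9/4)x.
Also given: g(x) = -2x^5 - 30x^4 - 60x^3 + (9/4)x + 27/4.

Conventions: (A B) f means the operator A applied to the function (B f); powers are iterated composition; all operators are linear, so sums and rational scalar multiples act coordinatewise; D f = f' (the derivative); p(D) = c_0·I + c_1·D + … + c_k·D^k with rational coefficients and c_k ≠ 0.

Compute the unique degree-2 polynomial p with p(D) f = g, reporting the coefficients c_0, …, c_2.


p(D) = I + 3·D + (3/2)·D^2, i.e. c_0 = 1, c_1 = 3, c_2 = 3/2

D^0 f = -2x^5 + (9/4)x
D^1 f = -10x^4 + 9/4
D^2 f = -40x^3
matching coefficients of g against c_0 f + c_1 Df + … from the top degree down determines the c_i
solution: c_0 = 1, c_1 = 3, c_2 = 3/2


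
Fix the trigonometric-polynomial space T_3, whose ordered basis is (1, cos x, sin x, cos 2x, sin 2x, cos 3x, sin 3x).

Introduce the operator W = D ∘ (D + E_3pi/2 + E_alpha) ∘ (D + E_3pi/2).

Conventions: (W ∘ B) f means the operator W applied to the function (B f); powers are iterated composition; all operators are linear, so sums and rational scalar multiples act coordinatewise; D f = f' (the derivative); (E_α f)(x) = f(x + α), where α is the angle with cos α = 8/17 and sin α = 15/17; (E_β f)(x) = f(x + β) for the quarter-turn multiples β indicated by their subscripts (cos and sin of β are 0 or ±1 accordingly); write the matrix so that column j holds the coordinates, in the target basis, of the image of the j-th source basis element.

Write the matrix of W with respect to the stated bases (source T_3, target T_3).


image of 1: 0
image of cos x: 0
image of sin x: 0
image of cos 2x: (3436/289)cos 2x + (2372/289)sin 2x
image of sin 2x: -(2372/289)cos 2x + (3436/289)sin 2x
image of cos 3x: (58656/4913)cos 3x + (229884/4913)sin 3x
image of sin 3x: -(229884/4913)cos 3x + (58656/4913)sin 3x
each image's coordinates form column j of the matrix

the matrix is [[0, 0, 0, 0, 0, 0, 0]; [0, 0, 0, 0, 0, 0, 0]; [0, 0, 0, 0, 0, 0, 0]; [0, 0, 0, 3436/289, -2372/289, 0, 0]; [0, 0, 0, 2372/289, 3436/289, 0, 0]; [0, 0, 0, 0, 0, 58656/4913, -229884/4913]; [0, 0, 0, 0, 0, 229884/4913, 58656/4913]] (rows listed top to bottom)


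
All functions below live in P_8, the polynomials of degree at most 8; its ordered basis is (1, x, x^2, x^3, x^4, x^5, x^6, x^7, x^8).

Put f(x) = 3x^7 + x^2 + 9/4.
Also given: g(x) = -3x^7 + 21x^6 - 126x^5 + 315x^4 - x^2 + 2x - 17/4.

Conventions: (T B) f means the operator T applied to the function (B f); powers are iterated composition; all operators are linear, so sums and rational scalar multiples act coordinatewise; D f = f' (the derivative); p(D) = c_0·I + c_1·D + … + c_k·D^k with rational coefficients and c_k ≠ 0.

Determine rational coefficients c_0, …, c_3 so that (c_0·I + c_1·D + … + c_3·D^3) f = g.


c_0 = -1, c_1 = 1, c_2 = -1, c_3 = 1/2

D^0 f = 3x^7 + x^2 + 9/4
D^1 f = 21x^6 + 2x
D^2 f = 126x^5 + 2
D^3 f = 630x^4
matching coefficients of g against c_0 f + c_1 Df + … from the top degree down determines the c_i
solution: c_0 = -1, c_1 = 1, c_2 = -1, c_3 = 1/2


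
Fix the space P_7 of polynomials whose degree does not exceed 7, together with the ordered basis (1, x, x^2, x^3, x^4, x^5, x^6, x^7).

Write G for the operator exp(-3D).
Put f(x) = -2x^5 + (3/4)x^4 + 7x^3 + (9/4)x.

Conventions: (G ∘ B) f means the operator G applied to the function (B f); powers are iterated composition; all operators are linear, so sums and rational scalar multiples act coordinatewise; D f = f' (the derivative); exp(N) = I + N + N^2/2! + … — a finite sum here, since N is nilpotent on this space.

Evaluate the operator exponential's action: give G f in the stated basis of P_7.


the image equals g(x) = -2x^5 + (123/4)x^4 - 182x^3 + (1035/2)x^2 - (2799/4)x + 351

order-1 term: 30x^4 - 9x^3 - 63x^2 - 27/4
order-2 term: -180x^3 + (81/2)x^2 + 189x
order-3 term: 540x^2 - 81x - 189
order-4 term: -810x + 243/4
order-5 term: 486
the series for exp(-3D) f terminates at order 5
exp(-3D) f = -2x^5 + (123/4)x^4 - 182x^3 + (1035/2)x^2 - (2799/4)x + 351


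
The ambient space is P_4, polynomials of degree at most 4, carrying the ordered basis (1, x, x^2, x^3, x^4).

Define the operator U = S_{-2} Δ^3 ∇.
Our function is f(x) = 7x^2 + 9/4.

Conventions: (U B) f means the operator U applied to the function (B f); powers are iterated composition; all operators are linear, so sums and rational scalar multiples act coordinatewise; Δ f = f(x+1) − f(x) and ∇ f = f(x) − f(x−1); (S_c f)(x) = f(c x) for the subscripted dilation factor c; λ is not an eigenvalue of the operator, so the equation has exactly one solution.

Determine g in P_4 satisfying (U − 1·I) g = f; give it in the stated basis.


g(x) = -7x^2 - 9/4

write g with unknown coordinates in the stated basis and equate coefficients in (U − 1·I) g = f
solving from the highest basis element down gives g = -7x^2 - 9/4
check: U g = 0
so U g − 1·g = 7x^2 + 9/4 = f ✓


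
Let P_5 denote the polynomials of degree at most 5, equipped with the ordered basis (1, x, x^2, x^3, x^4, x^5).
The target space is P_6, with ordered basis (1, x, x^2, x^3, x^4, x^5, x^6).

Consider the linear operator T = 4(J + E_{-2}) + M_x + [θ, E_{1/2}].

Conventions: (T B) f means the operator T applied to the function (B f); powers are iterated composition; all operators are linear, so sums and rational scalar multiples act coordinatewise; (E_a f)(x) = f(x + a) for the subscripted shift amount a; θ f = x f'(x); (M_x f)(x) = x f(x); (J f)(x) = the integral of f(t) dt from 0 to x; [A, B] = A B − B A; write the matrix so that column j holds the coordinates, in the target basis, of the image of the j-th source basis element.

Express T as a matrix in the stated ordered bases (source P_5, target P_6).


the matrix is [[4, -17/2, 31/2, -259/8, 255/4, -4101/32]; [5, 4, -17, 93/2, -259/2, 1275/4]; [0, 3, 4, -51/2, 93, -1295/4]; [0, 0, 7/3, 4, -34, 155]; [0, 0, 0, 2, 4, -85/2]; [0, 0, 0, 0, 9/5, 4]; [0, 0, 0, 0, 0, 5/3]] (rows listed top to bottom)

image of 1: 5x + 4
image of x: 3x^2 + 4x - 17/2
image of x^2: (7/3)x^3 + 4x^2 - 17x + 31/2
image of x^3: 2x^4 + 4x^3 - (51/2)x^2 + (93/2)x - 259/8
image of x^4: (9/5)x^5 + 4x^4 - 34x^3 + 93x^2 - (259/2)x + 255/4
image of x^5: (5/3)x^6 + 4x^5 - (85/2)x^4 + 155x^3 - (1295/4)x^2 + (1275/4)x - 4101/32
each image's coordinates form column j of the matrix


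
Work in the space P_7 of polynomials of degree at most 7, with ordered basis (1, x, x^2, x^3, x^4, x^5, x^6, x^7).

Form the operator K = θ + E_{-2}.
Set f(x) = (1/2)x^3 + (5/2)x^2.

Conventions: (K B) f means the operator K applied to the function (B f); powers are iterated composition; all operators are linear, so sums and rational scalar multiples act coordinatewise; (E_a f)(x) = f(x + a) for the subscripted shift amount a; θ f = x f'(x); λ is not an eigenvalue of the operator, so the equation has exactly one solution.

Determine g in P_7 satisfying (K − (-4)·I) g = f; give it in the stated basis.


write g with unknown coordinates in the stated basis and equate coefficients in (K − (-4)·I) g = f
solving from the highest basis element down gives g = (1/16)x^3 + (23/56)x^2 + (25/168)x - 71/420
check: K g = (1/4)x^3 + (6/7)x^2 - (25/42)x + 71/105
so K g − (-4)·g = (1/2)x^3 + (5/2)x^2 = f ✓

g(x) = (1/16)x^3 + (23/56)x^2 + (25/168)x - 71/420


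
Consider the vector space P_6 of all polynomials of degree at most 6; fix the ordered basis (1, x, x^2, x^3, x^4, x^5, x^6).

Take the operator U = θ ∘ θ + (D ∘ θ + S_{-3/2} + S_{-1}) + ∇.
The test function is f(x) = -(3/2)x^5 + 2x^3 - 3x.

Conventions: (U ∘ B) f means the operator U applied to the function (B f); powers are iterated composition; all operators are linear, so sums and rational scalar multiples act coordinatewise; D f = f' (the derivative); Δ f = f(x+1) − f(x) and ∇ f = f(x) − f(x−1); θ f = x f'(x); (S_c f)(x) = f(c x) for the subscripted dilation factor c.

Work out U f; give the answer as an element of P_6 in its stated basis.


θ f = -(15/2)x^5 + 6x^3 - 3x
θ θ f = -(75/2)x^5 + 18x^3 - 3x
θ f = -(15/2)x^5 + 6x^3 - 3x
D θ f = -(75/2)x^4 + 18x^2 - 3
S_{-3/2} f = (729/64)x^5 - (27/4)x^3 + (9/2)x
S_{-1} f = (3/2)x^5 - 2x^3 + 3x
(D ∘ θ + S_{-3/2} + S_{-1}) f = (825/64)x^5 - (75/2)x^4 - (35/4)x^3 + 18x^2 + (15/2)x - 3
∇ f = -(15/2)x^4 + 15x^3 - 9x^2 + (3/2)x - 5/2
(θ ∘ θ + (D ∘ θ + S_{-3/2} + S_{-1}) + ∇) f = -(1575/64)x^5 - 45x^4 + (97/4)x^3 + 9x^2 + 6x - 11/2

g(x) = -(1575/64)x^5 - 45x^4 + (97/4)x^3 + 9x^2 + 6x - 11/2


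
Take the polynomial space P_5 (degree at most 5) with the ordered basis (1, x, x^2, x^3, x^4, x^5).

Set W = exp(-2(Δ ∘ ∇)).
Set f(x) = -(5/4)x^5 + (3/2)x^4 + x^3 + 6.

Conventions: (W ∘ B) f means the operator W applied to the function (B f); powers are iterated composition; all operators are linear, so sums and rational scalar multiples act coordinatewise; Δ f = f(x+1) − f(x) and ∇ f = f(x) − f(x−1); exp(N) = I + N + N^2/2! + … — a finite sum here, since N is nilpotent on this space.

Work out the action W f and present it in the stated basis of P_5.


order-1 term: 50x^3 - 36x^2 + 13x - 6
order-2 term: -300x + 72
the series for exp(-2(Δ ∘ ∇)) f terminates at order 2
exp(-2(Δ ∘ ∇)) f = -(5/4)x^5 + (3/2)x^4 + 51x^3 - 36x^2 - 287x + 72

g(x) = -(5/4)x^5 + (3/2)x^4 + 51x^3 - 36x^2 - 287x + 72


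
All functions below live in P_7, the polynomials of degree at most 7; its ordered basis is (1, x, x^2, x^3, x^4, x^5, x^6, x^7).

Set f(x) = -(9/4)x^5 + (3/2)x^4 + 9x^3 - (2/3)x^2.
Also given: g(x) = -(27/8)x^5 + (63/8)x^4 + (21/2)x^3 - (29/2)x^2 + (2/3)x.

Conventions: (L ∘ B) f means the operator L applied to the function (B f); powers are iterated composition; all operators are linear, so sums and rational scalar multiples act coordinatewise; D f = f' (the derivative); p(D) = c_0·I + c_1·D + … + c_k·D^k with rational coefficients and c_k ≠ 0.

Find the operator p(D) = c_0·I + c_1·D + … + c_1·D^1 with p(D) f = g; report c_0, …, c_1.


D^0 f = -(9/4)x^5 + (3/2)x^4 + 9x^3 - (2/3)x^2
D^1 f = -(45/4)x^4 + 6x^3 + 27x^2 - (4/3)x
matching coefficients of g against c_0 f + c_1 Df + … from the top degree down determines the c_i
solution: c_0 = 3/2, c_1 = -1/2

c_0 = 3/2, c_1 = -1/2


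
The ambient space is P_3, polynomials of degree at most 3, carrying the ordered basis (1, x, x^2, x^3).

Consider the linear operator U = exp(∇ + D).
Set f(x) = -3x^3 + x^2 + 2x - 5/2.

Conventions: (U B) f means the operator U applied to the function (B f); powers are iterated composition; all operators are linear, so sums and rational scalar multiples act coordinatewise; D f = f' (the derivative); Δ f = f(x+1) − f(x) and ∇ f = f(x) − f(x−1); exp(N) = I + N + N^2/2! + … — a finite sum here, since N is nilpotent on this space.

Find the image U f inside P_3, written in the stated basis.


order-1 term: -18x^2 + 13x
order-2 term: -36x + 22
order-3 term: -24
the series for exp(∇ + D) f terminates at order 3
exp(∇ + D) f = -3x^3 - 17x^2 - 21x - 9/2

g(x) = -3x^3 - 17x^2 - 21x - 9/2


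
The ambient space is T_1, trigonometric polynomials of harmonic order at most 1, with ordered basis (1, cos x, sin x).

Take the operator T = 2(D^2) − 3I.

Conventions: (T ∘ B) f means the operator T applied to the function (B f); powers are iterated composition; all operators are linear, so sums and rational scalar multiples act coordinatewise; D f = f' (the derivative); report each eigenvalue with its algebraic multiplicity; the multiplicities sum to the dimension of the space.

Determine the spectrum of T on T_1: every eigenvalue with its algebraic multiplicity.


λ = -5 (multiplicity 2), λ = -3 (multiplicity 1)

image of 1: -3
image of cos x: -5cos x
image of sin x: -5sin x
the matrix is diagonal; its diagonal is (-3, -5, -5)
for a triangular matrix the eigenvalues are the diagonal entries, with algebraic multiplicity their repetition count


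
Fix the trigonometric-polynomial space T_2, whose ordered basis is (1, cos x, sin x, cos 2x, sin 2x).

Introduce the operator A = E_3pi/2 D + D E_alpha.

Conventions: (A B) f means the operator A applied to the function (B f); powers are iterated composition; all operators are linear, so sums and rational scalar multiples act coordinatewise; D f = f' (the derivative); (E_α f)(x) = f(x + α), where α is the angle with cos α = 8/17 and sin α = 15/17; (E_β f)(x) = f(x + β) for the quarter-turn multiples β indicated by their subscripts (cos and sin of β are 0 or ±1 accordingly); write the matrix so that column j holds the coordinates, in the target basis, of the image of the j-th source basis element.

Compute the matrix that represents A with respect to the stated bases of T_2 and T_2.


image of 1: 0
image of cos x: (2/17)cos x - (8/17)sin x
image of sin x: (8/17)cos x + (2/17)sin x
image of cos 2x: -(480/289)cos 2x + (900/289)sin 2x
image of sin 2x: -(900/289)cos 2x - (480/289)sin 2x
each image's coordinates form column j of the matrix

the matrix is [[0, 0, 0, 0, 0]; [0, 2/17, 8/17, 0, 0]; [0, -8/17, 2/17, 0, 0]; [0, 0, 0, -480/289, -900/289]; [0, 0, 0, 900/289, -480/289]] (rows listed top to bottom)


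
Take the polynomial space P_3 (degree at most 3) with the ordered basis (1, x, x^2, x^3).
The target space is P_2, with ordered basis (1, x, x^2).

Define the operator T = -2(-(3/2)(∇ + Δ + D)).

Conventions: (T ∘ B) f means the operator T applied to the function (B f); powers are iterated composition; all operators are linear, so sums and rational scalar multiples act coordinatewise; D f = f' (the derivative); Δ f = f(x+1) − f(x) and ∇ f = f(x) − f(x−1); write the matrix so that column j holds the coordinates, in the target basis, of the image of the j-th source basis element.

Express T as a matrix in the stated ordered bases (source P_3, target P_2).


the matrix is [[0, 9, 0, 6]; [0, 0, 18, 0]; [0, 0, 0, 27]] (rows listed top to bottom)

image of 1: 0
image of x: 9
image of x^2: 18x
image of x^3: 27x^2 + 6
each image's coordinates form column j of the matrix


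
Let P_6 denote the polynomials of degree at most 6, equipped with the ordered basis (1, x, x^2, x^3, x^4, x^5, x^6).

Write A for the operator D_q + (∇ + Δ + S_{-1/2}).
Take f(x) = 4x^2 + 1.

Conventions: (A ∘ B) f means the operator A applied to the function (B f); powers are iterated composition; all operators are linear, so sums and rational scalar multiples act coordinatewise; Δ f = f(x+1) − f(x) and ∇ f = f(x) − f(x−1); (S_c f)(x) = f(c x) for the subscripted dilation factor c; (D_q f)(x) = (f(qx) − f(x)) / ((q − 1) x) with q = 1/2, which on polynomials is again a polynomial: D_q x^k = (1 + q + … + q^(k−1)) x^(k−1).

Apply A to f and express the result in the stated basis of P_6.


D_q f = 6x
∇ f = 8x - 4
Δ f = 8x + 4
S_{-1/2} f = x^2 + 1
(∇ + Δ + S_{-1/2}) f = x^2 + 16x + 1
(D_q + (∇ + Δ + S_{-1/2})) f = x^2 + 22x + 1

the image equals g(x) = x^2 + 22x + 1


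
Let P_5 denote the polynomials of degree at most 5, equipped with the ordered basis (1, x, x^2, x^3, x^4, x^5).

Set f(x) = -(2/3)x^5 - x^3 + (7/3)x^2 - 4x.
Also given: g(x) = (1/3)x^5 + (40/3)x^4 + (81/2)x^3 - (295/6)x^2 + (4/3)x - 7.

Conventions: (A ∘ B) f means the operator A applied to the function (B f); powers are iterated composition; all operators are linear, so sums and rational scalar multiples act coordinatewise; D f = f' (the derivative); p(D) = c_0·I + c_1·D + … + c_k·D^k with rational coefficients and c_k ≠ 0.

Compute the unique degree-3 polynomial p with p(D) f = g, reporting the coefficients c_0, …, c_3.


D^0 f = -(2/3)x^5 - x^3 + (7/3)x^2 - 4x
D^1 f = -(10/3)x^4 - 3x^2 + (14/3)x - 4
D^2 f = -(40/3)x^3 - 6x + 14/3
D^3 f = -40x^2 - 6
matching coefficients of g against c_0 f + c_1 Df + … from the top degree down determines the c_i
solution: c_0 = -1/2, c_1 = -4, c_2 = -3, c_3 = 3/2

p(D) = -(1/2)·I − 4·D − 3·D^2 + (3/2)·D^3, i.e. c_0 = -1/2, c_1 = -4, c_2 = -3, c_3 = 3/2


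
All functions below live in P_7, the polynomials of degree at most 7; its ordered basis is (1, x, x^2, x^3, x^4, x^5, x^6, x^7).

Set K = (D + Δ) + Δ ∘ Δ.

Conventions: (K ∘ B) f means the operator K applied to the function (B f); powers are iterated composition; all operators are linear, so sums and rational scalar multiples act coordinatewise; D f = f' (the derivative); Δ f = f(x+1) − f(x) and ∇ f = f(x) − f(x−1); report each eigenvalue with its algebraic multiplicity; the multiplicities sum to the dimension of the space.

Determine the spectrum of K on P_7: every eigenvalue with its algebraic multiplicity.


λ = 0 (multiplicity 8)

image of 1: 0
image of x: 2
image of x^2: 4x + 3
image of x^3: 6x^2 + 9x + 7
image of x^4: 8x^3 + 18x^2 + 28x + 15
image of x^5: 10x^4 + 30x^3 + 70x^2 + 75x + 31
image of x^6: 12x^5 + 45x^4 + 140x^3 + 225x^2 + 186x + 63
image of x^7: 14x^6 + 63x^5 + 245x^4 + 525x^3 + 651x^2 + 441x + 127
the matrix is upper triangular; its diagonal is (0, 0, 0, 0, 0, 0, 0, 0)
for a triangular matrix the eigenvalues are the diagonal entries, with algebraic multiplicity their repetition count


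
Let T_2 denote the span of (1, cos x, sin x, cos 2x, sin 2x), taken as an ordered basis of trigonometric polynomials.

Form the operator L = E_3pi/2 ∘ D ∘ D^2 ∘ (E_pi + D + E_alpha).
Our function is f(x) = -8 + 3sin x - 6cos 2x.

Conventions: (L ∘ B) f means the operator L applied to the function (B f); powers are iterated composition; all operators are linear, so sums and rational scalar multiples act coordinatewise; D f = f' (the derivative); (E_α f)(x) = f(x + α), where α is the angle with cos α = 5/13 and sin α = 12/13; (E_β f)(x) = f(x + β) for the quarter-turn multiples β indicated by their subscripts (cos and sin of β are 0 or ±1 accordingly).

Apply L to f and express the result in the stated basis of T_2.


the image equals g(x) = -(75/13)cos x + (24/13)sin x + (21984/169)cos 2x + (2400/169)sin 2x

E_pi f = -8 - 3sin x - 6cos 2x
D f = 3cos x + 12sin 2x
E_alpha f = -8 + (36/13)cos x + (15/13)sin x + (714/169)cos 2x + (720/169)sin 2x
(E_pi + D + E_alpha) f = -16 + (75/13)cos x - (24/13)sin x - (300/169)cos 2x + (2748/169)sin 2x
D (E_pi + D + E_alpha) f = -(24/13)cos x - (75/13)sin x + (5496/169)cos 2x + (600/169)sin 2x
D D (E_pi + D + E_alpha) f = -(75/13)cos x + (24/13)sin x + (1200/169)cos 2x - (10992/169)sin 2x
D D^2 (E_pi + D + E_alpha) f = (24/13)cos x + (75/13)sin x - (21984/169)cos 2x - (2400/169)sin 2x
E_3pi/2 D D^2 (E_pi + D + E_alpha) f = -(75/13)cos x + (24/13)sin x + (21984/169)cos 2x + (2400/169)sin 2x
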